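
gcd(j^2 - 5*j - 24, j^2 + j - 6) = j + 3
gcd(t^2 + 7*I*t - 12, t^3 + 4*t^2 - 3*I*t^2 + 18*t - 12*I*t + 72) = t + 3*I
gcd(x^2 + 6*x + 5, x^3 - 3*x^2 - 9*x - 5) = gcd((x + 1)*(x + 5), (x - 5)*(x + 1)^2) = x + 1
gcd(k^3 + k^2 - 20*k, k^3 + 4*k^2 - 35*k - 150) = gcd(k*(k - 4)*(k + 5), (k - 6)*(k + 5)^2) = k + 5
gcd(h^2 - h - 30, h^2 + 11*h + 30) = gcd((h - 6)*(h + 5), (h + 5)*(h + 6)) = h + 5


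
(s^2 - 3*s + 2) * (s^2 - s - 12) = s^4 - 4*s^3 - 7*s^2 + 34*s - 24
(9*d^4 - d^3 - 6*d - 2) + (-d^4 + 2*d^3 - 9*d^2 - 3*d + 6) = 8*d^4 + d^3 - 9*d^2 - 9*d + 4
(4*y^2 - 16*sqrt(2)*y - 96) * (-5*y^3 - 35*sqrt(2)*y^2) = -20*y^5 - 60*sqrt(2)*y^4 + 1600*y^3 + 3360*sqrt(2)*y^2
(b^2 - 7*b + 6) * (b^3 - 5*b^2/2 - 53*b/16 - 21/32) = b^5 - 19*b^4/2 + 323*b^3/16 + 241*b^2/32 - 489*b/32 - 63/16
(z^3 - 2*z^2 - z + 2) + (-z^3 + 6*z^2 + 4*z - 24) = 4*z^2 + 3*z - 22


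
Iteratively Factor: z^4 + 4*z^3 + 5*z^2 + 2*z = (z + 2)*(z^3 + 2*z^2 + z) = (z + 1)*(z + 2)*(z^2 + z) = (z + 1)^2*(z + 2)*(z)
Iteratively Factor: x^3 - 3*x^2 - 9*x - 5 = (x + 1)*(x^2 - 4*x - 5) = (x - 5)*(x + 1)*(x + 1)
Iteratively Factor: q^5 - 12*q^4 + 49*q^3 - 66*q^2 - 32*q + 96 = (q - 4)*(q^4 - 8*q^3 + 17*q^2 + 2*q - 24) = (q - 4)*(q - 3)*(q^3 - 5*q^2 + 2*q + 8) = (q - 4)^2*(q - 3)*(q^2 - q - 2) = (q - 4)^2*(q - 3)*(q + 1)*(q - 2)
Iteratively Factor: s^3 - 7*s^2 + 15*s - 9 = (s - 3)*(s^2 - 4*s + 3) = (s - 3)^2*(s - 1)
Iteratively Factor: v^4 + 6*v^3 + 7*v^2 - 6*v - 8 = (v + 1)*(v^3 + 5*v^2 + 2*v - 8) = (v + 1)*(v + 2)*(v^2 + 3*v - 4) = (v - 1)*(v + 1)*(v + 2)*(v + 4)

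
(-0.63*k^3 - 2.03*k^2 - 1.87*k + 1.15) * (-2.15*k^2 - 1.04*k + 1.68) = 1.3545*k^5 + 5.0197*k^4 + 5.0733*k^3 - 3.9381*k^2 - 4.3376*k + 1.932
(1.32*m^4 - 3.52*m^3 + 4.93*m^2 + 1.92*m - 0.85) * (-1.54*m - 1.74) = -2.0328*m^5 + 3.124*m^4 - 1.4674*m^3 - 11.535*m^2 - 2.0318*m + 1.479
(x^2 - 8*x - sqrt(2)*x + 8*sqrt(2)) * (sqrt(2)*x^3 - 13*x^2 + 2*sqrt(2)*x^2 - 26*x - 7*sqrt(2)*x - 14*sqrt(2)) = sqrt(2)*x^5 - 15*x^4 - 6*sqrt(2)*x^4 - 10*sqrt(2)*x^3 + 90*x^3 - 36*sqrt(2)*x^2 + 254*x^2 - 96*sqrt(2)*x - 84*x - 224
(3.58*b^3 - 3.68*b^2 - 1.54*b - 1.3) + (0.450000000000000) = 3.58*b^3 - 3.68*b^2 - 1.54*b - 0.85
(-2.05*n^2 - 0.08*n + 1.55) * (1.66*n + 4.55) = -3.403*n^3 - 9.4603*n^2 + 2.209*n + 7.0525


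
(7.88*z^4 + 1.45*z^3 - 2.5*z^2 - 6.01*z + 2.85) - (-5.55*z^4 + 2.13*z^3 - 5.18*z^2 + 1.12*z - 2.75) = 13.43*z^4 - 0.68*z^3 + 2.68*z^2 - 7.13*z + 5.6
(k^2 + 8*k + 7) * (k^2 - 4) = k^4 + 8*k^3 + 3*k^2 - 32*k - 28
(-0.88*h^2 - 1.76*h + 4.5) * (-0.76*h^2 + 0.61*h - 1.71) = 0.6688*h^4 + 0.8008*h^3 - 2.9888*h^2 + 5.7546*h - 7.695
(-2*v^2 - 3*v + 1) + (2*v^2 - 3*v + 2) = 3 - 6*v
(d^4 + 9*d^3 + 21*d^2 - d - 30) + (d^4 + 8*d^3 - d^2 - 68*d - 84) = 2*d^4 + 17*d^3 + 20*d^2 - 69*d - 114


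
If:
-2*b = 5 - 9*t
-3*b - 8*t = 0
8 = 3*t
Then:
No Solution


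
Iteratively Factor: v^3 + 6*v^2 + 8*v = (v + 4)*(v^2 + 2*v) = (v + 2)*(v + 4)*(v)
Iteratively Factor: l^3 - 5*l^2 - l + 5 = (l + 1)*(l^2 - 6*l + 5) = (l - 5)*(l + 1)*(l - 1)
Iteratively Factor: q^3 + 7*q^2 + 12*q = (q + 4)*(q^2 + 3*q) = q*(q + 4)*(q + 3)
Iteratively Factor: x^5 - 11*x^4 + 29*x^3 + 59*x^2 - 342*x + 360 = (x - 2)*(x^4 - 9*x^3 + 11*x^2 + 81*x - 180) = (x - 4)*(x - 2)*(x^3 - 5*x^2 - 9*x + 45) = (x - 5)*(x - 4)*(x - 2)*(x^2 - 9) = (x - 5)*(x - 4)*(x - 2)*(x + 3)*(x - 3)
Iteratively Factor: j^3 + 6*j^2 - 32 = (j + 4)*(j^2 + 2*j - 8) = (j + 4)^2*(j - 2)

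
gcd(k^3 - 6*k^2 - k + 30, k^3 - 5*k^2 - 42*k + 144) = k - 3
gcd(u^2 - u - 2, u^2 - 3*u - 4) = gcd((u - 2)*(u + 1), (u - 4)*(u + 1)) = u + 1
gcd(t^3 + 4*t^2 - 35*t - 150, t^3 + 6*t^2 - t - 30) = t + 5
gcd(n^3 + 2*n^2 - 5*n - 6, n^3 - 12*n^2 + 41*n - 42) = n - 2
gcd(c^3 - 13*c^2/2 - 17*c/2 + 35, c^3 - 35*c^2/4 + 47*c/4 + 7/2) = c^2 - 9*c + 14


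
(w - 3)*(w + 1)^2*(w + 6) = w^4 + 5*w^3 - 11*w^2 - 33*w - 18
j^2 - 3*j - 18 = (j - 6)*(j + 3)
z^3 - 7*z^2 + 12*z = z*(z - 4)*(z - 3)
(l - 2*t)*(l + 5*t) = l^2 + 3*l*t - 10*t^2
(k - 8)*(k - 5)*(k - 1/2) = k^3 - 27*k^2/2 + 93*k/2 - 20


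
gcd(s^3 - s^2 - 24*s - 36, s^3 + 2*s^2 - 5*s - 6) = s + 3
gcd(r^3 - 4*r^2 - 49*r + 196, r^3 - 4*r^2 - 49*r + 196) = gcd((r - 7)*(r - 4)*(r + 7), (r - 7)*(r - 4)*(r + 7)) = r^3 - 4*r^2 - 49*r + 196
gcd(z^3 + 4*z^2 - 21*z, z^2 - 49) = z + 7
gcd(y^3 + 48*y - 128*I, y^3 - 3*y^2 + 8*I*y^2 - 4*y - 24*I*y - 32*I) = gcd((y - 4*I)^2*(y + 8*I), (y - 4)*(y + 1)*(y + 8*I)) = y + 8*I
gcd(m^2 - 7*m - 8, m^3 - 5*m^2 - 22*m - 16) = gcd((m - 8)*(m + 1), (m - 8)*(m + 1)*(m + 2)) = m^2 - 7*m - 8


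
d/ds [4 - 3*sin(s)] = -3*cos(s)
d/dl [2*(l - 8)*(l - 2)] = 4*l - 20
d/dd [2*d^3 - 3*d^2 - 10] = 6*d*(d - 1)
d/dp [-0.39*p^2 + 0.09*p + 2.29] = 0.09 - 0.78*p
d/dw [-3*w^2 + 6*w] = 6 - 6*w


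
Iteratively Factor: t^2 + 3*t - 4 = (t + 4)*(t - 1)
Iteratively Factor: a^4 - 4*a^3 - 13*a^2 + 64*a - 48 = (a - 1)*(a^3 - 3*a^2 - 16*a + 48) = (a - 1)*(a + 4)*(a^2 - 7*a + 12) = (a - 4)*(a - 1)*(a + 4)*(a - 3)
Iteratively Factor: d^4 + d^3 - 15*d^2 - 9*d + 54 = (d - 3)*(d^3 + 4*d^2 - 3*d - 18) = (d - 3)*(d + 3)*(d^2 + d - 6) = (d - 3)*(d - 2)*(d + 3)*(d + 3)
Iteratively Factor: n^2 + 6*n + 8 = (n + 4)*(n + 2)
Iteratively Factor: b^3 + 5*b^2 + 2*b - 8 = (b - 1)*(b^2 + 6*b + 8) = (b - 1)*(b + 4)*(b + 2)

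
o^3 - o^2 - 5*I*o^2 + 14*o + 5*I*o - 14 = (o - 1)*(o - 7*I)*(o + 2*I)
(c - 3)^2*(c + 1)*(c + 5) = c^4 - 22*c^2 + 24*c + 45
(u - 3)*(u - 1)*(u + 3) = u^3 - u^2 - 9*u + 9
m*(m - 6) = m^2 - 6*m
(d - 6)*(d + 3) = d^2 - 3*d - 18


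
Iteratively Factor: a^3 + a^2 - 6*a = (a + 3)*(a^2 - 2*a) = (a - 2)*(a + 3)*(a)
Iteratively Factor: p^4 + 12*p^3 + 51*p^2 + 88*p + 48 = (p + 3)*(p^3 + 9*p^2 + 24*p + 16) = (p + 3)*(p + 4)*(p^2 + 5*p + 4) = (p + 3)*(p + 4)^2*(p + 1)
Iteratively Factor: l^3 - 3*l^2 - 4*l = (l)*(l^2 - 3*l - 4) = l*(l - 4)*(l + 1)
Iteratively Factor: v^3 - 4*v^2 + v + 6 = (v - 2)*(v^2 - 2*v - 3) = (v - 3)*(v - 2)*(v + 1)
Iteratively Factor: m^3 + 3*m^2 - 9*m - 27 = (m - 3)*(m^2 + 6*m + 9) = (m - 3)*(m + 3)*(m + 3)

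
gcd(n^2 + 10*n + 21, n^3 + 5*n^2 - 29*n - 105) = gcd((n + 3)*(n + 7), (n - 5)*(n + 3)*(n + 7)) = n^2 + 10*n + 21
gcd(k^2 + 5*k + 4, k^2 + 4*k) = k + 4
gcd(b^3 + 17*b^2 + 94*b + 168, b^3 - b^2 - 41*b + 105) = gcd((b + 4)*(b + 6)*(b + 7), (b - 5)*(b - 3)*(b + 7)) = b + 7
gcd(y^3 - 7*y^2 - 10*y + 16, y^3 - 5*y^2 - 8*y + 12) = y^2 + y - 2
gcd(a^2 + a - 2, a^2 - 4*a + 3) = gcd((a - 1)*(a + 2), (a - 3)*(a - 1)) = a - 1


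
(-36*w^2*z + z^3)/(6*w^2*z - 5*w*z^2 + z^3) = (-36*w^2 + z^2)/(6*w^2 - 5*w*z + z^2)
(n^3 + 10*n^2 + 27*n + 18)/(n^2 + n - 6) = (n^2 + 7*n + 6)/(n - 2)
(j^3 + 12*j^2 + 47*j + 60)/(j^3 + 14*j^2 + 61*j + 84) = (j + 5)/(j + 7)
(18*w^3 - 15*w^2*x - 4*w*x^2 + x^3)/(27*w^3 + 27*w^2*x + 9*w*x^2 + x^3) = (6*w^2 - 7*w*x + x^2)/(9*w^2 + 6*w*x + x^2)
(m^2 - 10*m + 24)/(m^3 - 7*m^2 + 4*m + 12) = (m - 4)/(m^2 - m - 2)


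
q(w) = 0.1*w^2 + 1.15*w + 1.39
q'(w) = 0.2*w + 1.15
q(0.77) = 2.33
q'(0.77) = 1.30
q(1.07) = 2.73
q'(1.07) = 1.36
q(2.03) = 4.14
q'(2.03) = 1.56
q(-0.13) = 1.24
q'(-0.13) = 1.12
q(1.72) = 3.66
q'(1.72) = 1.49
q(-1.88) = -0.42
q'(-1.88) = 0.77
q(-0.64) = 0.69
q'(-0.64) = 1.02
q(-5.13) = -1.88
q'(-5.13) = 0.12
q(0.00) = 1.39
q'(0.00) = 1.15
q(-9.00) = -0.86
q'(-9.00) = -0.65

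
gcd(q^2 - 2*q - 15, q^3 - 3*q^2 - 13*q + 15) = q^2 - 2*q - 15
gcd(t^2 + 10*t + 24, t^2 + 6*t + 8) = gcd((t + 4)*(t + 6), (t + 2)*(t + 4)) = t + 4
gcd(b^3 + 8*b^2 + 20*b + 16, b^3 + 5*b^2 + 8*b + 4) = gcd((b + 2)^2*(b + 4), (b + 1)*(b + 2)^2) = b^2 + 4*b + 4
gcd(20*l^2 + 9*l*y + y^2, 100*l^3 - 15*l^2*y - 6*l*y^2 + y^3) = 4*l + y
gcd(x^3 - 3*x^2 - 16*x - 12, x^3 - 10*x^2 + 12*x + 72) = x^2 - 4*x - 12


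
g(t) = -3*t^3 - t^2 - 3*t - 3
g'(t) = -9*t^2 - 2*t - 3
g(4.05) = -230.84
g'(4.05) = -158.72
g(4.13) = -243.78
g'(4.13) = -164.77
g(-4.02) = 187.79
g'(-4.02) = -140.40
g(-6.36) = 747.41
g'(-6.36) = -354.33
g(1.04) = -10.58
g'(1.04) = -14.81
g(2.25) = -48.98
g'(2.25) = -53.06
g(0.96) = -9.46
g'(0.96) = -13.21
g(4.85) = -383.32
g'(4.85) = -224.40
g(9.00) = -2298.00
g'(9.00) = -750.00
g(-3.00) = 78.00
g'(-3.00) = -78.00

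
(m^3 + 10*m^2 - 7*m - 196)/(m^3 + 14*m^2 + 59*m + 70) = (m^2 + 3*m - 28)/(m^2 + 7*m + 10)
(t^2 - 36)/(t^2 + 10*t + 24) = (t - 6)/(t + 4)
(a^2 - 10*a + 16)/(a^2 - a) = (a^2 - 10*a + 16)/(a*(a - 1))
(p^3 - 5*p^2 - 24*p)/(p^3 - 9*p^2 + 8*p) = (p + 3)/(p - 1)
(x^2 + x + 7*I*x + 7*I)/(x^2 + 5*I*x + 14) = (x + 1)/(x - 2*I)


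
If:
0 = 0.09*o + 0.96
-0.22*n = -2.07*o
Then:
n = -100.36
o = -10.67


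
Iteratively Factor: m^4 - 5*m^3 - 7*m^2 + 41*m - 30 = (m - 1)*(m^3 - 4*m^2 - 11*m + 30) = (m - 2)*(m - 1)*(m^2 - 2*m - 15) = (m - 5)*(m - 2)*(m - 1)*(m + 3)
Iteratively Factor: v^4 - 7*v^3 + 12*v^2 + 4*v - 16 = (v - 2)*(v^3 - 5*v^2 + 2*v + 8) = (v - 2)^2*(v^2 - 3*v - 4) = (v - 4)*(v - 2)^2*(v + 1)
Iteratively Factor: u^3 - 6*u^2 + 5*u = (u - 1)*(u^2 - 5*u) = (u - 5)*(u - 1)*(u)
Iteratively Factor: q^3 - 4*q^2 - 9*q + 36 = (q + 3)*(q^2 - 7*q + 12) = (q - 4)*(q + 3)*(q - 3)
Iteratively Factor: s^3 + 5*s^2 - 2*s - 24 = (s - 2)*(s^2 + 7*s + 12) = (s - 2)*(s + 3)*(s + 4)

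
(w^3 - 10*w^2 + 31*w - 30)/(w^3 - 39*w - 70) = (-w^3 + 10*w^2 - 31*w + 30)/(-w^3 + 39*w + 70)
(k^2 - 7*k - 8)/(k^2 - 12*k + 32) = (k + 1)/(k - 4)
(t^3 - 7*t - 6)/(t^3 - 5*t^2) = (t^3 - 7*t - 6)/(t^2*(t - 5))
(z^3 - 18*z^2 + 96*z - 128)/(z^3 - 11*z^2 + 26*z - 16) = (z - 8)/(z - 1)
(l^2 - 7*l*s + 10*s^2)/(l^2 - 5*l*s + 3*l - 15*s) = (l - 2*s)/(l + 3)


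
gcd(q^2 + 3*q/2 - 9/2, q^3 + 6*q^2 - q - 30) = q + 3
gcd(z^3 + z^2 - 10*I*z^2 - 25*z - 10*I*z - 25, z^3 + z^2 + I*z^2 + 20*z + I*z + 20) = z + 1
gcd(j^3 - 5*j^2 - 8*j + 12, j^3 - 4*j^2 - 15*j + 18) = j^2 - 7*j + 6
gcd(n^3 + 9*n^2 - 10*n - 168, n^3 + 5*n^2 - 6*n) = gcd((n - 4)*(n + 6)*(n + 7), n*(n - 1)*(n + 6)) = n + 6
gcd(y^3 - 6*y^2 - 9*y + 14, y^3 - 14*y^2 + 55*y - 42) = y^2 - 8*y + 7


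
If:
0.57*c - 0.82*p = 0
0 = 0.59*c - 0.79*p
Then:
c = 0.00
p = 0.00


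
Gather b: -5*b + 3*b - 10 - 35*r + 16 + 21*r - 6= -2*b - 14*r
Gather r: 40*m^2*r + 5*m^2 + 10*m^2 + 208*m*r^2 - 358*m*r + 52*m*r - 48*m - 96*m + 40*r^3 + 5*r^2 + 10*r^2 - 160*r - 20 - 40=15*m^2 - 144*m + 40*r^3 + r^2*(208*m + 15) + r*(40*m^2 - 306*m - 160) - 60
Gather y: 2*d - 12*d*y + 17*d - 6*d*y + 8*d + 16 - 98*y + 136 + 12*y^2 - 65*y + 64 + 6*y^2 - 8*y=27*d + 18*y^2 + y*(-18*d - 171) + 216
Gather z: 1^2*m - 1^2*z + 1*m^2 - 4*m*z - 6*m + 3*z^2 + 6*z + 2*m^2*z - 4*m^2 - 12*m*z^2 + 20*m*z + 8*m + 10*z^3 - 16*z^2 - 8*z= -3*m^2 + 3*m + 10*z^3 + z^2*(-12*m - 13) + z*(2*m^2 + 16*m - 3)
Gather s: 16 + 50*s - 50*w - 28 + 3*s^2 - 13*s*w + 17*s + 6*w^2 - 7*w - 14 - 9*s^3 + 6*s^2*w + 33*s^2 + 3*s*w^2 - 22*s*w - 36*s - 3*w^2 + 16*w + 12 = -9*s^3 + s^2*(6*w + 36) + s*(3*w^2 - 35*w + 31) + 3*w^2 - 41*w - 14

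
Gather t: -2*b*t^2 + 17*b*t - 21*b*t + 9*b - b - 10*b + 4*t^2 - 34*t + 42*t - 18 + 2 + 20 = -2*b + t^2*(4 - 2*b) + t*(8 - 4*b) + 4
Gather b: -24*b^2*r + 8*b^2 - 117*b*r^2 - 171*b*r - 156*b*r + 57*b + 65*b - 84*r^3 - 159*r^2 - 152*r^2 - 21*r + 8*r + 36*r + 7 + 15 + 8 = b^2*(8 - 24*r) + b*(-117*r^2 - 327*r + 122) - 84*r^3 - 311*r^2 + 23*r + 30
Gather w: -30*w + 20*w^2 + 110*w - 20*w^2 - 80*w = 0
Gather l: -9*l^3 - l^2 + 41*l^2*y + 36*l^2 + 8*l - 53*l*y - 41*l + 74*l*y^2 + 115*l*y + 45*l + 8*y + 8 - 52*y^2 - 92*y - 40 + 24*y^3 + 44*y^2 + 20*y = -9*l^3 + l^2*(41*y + 35) + l*(74*y^2 + 62*y + 12) + 24*y^3 - 8*y^2 - 64*y - 32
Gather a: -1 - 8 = -9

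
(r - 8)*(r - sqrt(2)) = r^2 - 8*r - sqrt(2)*r + 8*sqrt(2)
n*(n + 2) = n^2 + 2*n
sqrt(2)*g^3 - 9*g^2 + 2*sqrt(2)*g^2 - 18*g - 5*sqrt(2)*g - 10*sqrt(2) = (g + 2)*(g - 5*sqrt(2))*(sqrt(2)*g + 1)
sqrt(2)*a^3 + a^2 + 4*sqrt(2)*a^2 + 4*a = a*(a + 4)*(sqrt(2)*a + 1)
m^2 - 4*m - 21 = (m - 7)*(m + 3)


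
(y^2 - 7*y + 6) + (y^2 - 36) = 2*y^2 - 7*y - 30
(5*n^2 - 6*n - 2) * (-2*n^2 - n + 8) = -10*n^4 + 7*n^3 + 50*n^2 - 46*n - 16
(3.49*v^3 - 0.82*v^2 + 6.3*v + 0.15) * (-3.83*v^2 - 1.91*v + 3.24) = -13.3667*v^5 - 3.5253*v^4 - 11.2552*v^3 - 15.2643*v^2 + 20.1255*v + 0.486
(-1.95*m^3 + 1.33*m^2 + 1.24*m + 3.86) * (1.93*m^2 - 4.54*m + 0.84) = -3.7635*m^5 + 11.4199*m^4 - 5.283*m^3 + 2.9374*m^2 - 16.4828*m + 3.2424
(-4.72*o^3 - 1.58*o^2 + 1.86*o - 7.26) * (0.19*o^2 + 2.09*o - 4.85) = -0.8968*o^5 - 10.165*o^4 + 19.9432*o^3 + 10.171*o^2 - 24.1944*o + 35.211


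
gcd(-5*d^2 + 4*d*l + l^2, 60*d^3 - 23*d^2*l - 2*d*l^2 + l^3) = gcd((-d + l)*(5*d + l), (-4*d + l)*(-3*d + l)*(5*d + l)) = 5*d + l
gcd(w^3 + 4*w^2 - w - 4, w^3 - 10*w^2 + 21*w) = 1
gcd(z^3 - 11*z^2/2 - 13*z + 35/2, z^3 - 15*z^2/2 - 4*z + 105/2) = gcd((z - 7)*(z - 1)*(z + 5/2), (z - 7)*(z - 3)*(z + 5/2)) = z^2 - 9*z/2 - 35/2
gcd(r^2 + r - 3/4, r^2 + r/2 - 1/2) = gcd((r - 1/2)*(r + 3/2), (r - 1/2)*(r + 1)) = r - 1/2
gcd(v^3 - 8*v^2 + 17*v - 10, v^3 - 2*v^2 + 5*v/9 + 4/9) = v - 1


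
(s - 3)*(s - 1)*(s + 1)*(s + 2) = s^4 - s^3 - 7*s^2 + s + 6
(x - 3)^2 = x^2 - 6*x + 9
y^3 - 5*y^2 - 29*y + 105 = (y - 7)*(y - 3)*(y + 5)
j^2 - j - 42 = (j - 7)*(j + 6)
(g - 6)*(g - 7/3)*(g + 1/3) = g^3 - 8*g^2 + 101*g/9 + 14/3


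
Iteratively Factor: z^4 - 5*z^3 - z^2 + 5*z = (z)*(z^3 - 5*z^2 - z + 5) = z*(z - 5)*(z^2 - 1) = z*(z - 5)*(z - 1)*(z + 1)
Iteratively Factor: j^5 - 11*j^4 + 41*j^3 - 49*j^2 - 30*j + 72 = (j - 3)*(j^4 - 8*j^3 + 17*j^2 + 2*j - 24) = (j - 3)*(j + 1)*(j^3 - 9*j^2 + 26*j - 24) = (j - 3)^2*(j + 1)*(j^2 - 6*j + 8) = (j - 3)^2*(j - 2)*(j + 1)*(j - 4)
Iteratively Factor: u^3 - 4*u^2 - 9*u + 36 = (u + 3)*(u^2 - 7*u + 12) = (u - 3)*(u + 3)*(u - 4)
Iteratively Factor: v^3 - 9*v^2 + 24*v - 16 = (v - 1)*(v^2 - 8*v + 16) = (v - 4)*(v - 1)*(v - 4)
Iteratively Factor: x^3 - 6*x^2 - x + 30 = (x + 2)*(x^2 - 8*x + 15) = (x - 5)*(x + 2)*(x - 3)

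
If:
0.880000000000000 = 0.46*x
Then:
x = 1.91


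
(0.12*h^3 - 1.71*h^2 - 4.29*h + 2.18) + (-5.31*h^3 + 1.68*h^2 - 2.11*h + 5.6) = -5.19*h^3 - 0.03*h^2 - 6.4*h + 7.78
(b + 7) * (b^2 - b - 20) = b^3 + 6*b^2 - 27*b - 140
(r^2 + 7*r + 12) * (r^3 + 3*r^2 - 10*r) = r^5 + 10*r^4 + 23*r^3 - 34*r^2 - 120*r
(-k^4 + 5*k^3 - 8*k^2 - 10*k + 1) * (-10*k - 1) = 10*k^5 - 49*k^4 + 75*k^3 + 108*k^2 - 1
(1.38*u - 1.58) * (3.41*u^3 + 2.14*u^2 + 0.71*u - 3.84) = 4.7058*u^4 - 2.4346*u^3 - 2.4014*u^2 - 6.421*u + 6.0672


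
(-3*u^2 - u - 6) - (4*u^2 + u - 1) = -7*u^2 - 2*u - 5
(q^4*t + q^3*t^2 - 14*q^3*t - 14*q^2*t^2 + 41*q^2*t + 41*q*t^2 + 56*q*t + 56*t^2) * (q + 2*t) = q^5*t + 3*q^4*t^2 - 14*q^4*t + 2*q^3*t^3 - 42*q^3*t^2 + 41*q^3*t - 28*q^2*t^3 + 123*q^2*t^2 + 56*q^2*t + 82*q*t^3 + 168*q*t^2 + 112*t^3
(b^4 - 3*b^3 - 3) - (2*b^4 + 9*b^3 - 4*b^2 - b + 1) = -b^4 - 12*b^3 + 4*b^2 + b - 4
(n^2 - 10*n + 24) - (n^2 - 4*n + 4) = 20 - 6*n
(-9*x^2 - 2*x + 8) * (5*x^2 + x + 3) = -45*x^4 - 19*x^3 + 11*x^2 + 2*x + 24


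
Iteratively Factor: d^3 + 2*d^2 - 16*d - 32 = (d + 4)*(d^2 - 2*d - 8) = (d + 2)*(d + 4)*(d - 4)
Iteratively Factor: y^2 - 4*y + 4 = (y - 2)*(y - 2)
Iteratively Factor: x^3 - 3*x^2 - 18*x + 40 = (x + 4)*(x^2 - 7*x + 10) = (x - 5)*(x + 4)*(x - 2)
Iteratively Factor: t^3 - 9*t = (t - 3)*(t^2 + 3*t) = t*(t - 3)*(t + 3)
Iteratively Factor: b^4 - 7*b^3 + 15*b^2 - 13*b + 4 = (b - 1)*(b^3 - 6*b^2 + 9*b - 4) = (b - 1)^2*(b^2 - 5*b + 4) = (b - 4)*(b - 1)^2*(b - 1)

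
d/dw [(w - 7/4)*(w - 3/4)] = 2*w - 5/2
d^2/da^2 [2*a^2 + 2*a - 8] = 4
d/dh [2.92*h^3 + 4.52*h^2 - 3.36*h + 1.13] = 8.76*h^2 + 9.04*h - 3.36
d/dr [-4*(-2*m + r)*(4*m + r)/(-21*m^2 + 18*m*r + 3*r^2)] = 8*m*(-17*m^2 - m*r - 2*r^2)/(3*(49*m^4 - 84*m^3*r + 22*m^2*r^2 + 12*m*r^3 + r^4))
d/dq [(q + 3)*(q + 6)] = 2*q + 9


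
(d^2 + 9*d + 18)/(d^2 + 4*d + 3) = (d + 6)/(d + 1)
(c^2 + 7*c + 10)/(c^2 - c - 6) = (c + 5)/(c - 3)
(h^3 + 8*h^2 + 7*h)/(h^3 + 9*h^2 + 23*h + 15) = h*(h + 7)/(h^2 + 8*h + 15)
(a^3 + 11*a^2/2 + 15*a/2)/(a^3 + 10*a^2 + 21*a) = (a + 5/2)/(a + 7)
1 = 1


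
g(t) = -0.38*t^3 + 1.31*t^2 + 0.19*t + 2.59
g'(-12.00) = -195.41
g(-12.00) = 845.59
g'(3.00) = -2.21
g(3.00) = 4.69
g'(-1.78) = -8.09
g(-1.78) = 8.55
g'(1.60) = 1.46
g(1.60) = 4.69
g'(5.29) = -17.85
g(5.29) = -16.00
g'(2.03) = 0.81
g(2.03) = 5.20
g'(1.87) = 1.10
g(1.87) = 5.04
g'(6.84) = -35.22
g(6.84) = -56.43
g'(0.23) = 0.73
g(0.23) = 2.70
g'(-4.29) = -32.03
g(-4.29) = 55.89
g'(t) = -1.14*t^2 + 2.62*t + 0.19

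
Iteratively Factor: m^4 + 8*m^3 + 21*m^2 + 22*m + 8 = (m + 1)*(m^3 + 7*m^2 + 14*m + 8) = (m + 1)^2*(m^2 + 6*m + 8) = (m + 1)^2*(m + 4)*(m + 2)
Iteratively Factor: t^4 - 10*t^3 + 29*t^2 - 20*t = (t)*(t^3 - 10*t^2 + 29*t - 20) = t*(t - 5)*(t^2 - 5*t + 4) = t*(t - 5)*(t - 4)*(t - 1)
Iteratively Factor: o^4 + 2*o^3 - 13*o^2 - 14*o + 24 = (o + 4)*(o^3 - 2*o^2 - 5*o + 6) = (o - 3)*(o + 4)*(o^2 + o - 2) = (o - 3)*(o - 1)*(o + 4)*(o + 2)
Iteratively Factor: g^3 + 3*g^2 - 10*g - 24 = (g + 4)*(g^2 - g - 6) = (g + 2)*(g + 4)*(g - 3)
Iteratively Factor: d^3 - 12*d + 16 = (d + 4)*(d^2 - 4*d + 4) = (d - 2)*(d + 4)*(d - 2)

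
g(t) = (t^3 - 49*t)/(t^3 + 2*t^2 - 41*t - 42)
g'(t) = (3*t^2 - 49)/(t^3 + 2*t^2 - 41*t - 42) + (t^3 - 49*t)*(-3*t^2 - 4*t + 41)/(t^3 + 2*t^2 - 41*t - 42)^2 = 2*(t^2 - 6*t + 21)/(t^4 - 10*t^3 + 13*t^2 + 60*t + 36)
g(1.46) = 0.72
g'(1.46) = 0.23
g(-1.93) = 2.34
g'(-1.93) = 1.34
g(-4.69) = 1.39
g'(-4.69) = 0.09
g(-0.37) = -0.68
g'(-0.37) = 2.90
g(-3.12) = 1.63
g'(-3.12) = 0.26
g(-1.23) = 6.09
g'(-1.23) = 21.62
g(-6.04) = 1.30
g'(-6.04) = 0.05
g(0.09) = 0.10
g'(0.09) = 0.99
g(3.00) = 1.00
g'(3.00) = 0.17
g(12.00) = 0.77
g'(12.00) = 0.03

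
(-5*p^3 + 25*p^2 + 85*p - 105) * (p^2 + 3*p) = -5*p^5 + 10*p^4 + 160*p^3 + 150*p^2 - 315*p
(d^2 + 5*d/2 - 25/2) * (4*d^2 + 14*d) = 4*d^4 + 24*d^3 - 15*d^2 - 175*d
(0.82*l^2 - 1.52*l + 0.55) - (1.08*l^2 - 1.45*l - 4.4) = -0.26*l^2 - 0.0700000000000001*l + 4.95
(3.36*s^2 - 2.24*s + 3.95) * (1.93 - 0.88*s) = -2.9568*s^3 + 8.456*s^2 - 7.7992*s + 7.6235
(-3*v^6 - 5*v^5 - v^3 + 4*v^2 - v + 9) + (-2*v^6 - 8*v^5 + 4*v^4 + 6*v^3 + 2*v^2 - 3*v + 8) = -5*v^6 - 13*v^5 + 4*v^4 + 5*v^3 + 6*v^2 - 4*v + 17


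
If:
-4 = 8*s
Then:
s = -1/2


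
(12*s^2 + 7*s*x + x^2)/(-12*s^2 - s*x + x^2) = (4*s + x)/(-4*s + x)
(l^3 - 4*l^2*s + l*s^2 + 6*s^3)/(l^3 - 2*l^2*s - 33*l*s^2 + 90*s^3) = (-l^2 + l*s + 2*s^2)/(-l^2 - l*s + 30*s^2)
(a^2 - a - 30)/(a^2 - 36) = (a + 5)/(a + 6)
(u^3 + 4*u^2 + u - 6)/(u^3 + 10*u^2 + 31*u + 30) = (u - 1)/(u + 5)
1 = 1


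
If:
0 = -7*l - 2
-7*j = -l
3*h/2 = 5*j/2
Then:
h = -10/147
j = -2/49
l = -2/7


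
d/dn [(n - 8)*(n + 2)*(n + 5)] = 3*n^2 - 2*n - 46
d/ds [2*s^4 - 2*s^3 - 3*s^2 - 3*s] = 8*s^3 - 6*s^2 - 6*s - 3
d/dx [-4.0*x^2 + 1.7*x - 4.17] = 1.7 - 8.0*x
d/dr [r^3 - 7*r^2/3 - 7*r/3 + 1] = 3*r^2 - 14*r/3 - 7/3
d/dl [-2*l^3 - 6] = -6*l^2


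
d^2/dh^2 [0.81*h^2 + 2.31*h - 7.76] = 1.62000000000000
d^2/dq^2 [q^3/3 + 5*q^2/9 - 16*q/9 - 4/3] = 2*q + 10/9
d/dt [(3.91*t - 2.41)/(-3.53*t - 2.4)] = (-63.156289*t - 42.93912)/(3.53*t + 2.4)^3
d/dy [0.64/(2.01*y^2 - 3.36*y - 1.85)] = (2.1504 - 2.5728*y)/(-2.01*y^2 + 3.36*y + 1.85)^2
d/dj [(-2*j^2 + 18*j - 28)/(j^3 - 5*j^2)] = 2*(j^3 - 18*j^2 + 87*j - 140)/(j^3*(j^2 - 10*j + 25))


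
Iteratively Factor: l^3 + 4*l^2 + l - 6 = (l + 2)*(l^2 + 2*l - 3) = (l - 1)*(l + 2)*(l + 3)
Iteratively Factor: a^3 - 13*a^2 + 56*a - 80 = (a - 5)*(a^2 - 8*a + 16) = (a - 5)*(a - 4)*(a - 4)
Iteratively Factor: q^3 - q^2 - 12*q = (q - 4)*(q^2 + 3*q) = (q - 4)*(q + 3)*(q)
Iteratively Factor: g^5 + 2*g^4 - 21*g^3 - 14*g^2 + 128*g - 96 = (g - 1)*(g^4 + 3*g^3 - 18*g^2 - 32*g + 96) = (g - 1)*(g + 4)*(g^3 - g^2 - 14*g + 24) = (g - 1)*(g + 4)^2*(g^2 - 5*g + 6) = (g - 3)*(g - 1)*(g + 4)^2*(g - 2)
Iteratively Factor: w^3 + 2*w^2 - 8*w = (w - 2)*(w^2 + 4*w) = (w - 2)*(w + 4)*(w)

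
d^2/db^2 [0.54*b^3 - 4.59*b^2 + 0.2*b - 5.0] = 3.24*b - 9.18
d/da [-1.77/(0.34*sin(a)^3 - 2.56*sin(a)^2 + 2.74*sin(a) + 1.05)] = (1.8054*sin(a)^2 - 9.0624*sin(a) + 4.8498)*cos(a)/(0.34*sin(a)^3 - 2.56*sin(a)^2 + 2.74*sin(a) + 1.05)^2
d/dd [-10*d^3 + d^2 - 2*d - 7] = -30*d^2 + 2*d - 2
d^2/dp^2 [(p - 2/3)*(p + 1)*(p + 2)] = 6*p + 14/3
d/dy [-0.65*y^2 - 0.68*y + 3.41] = -1.3*y - 0.68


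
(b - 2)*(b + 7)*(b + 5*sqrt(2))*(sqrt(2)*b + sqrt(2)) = sqrt(2)*b^4 + 6*sqrt(2)*b^3 + 10*b^3 - 9*sqrt(2)*b^2 + 60*b^2 - 90*b - 14*sqrt(2)*b - 140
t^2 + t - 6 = (t - 2)*(t + 3)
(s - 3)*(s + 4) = s^2 + s - 12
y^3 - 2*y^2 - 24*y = y*(y - 6)*(y + 4)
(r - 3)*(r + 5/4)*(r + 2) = r^3 + r^2/4 - 29*r/4 - 15/2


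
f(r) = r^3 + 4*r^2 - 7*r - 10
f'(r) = 3*r^2 + 8*r - 7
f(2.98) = 31.13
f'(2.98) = 43.48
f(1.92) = -1.62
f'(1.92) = 19.42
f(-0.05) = -9.64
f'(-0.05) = -7.39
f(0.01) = -10.07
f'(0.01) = -6.92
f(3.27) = 44.85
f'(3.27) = 51.24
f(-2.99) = 19.96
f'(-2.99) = -4.10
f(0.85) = -12.45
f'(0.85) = 1.97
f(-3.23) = 20.64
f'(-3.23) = -1.54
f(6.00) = 308.00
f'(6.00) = 149.00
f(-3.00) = 20.00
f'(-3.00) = -4.00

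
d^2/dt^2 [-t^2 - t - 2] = -2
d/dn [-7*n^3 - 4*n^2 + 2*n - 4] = -21*n^2 - 8*n + 2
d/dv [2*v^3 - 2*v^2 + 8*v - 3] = 6*v^2 - 4*v + 8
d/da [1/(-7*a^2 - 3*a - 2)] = (14*a + 3)/(7*a^2 + 3*a + 2)^2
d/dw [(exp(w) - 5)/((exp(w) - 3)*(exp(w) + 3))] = (-exp(2*w) + 10*exp(w) - 9)*exp(w)/(exp(4*w) - 18*exp(2*w) + 81)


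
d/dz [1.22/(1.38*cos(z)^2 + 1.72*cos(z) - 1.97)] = (3.3672*cos(z) + 2.0984)*sin(z)/(1.38*cos(z)^2 + 1.72*cos(z) - 1.97)^2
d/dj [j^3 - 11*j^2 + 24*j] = 3*j^2 - 22*j + 24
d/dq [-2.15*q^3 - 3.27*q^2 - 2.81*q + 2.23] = -6.45*q^2 - 6.54*q - 2.81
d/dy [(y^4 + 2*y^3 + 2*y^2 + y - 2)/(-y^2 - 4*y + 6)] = (-2*y^5 - 14*y^4 + 8*y^3 + 29*y^2 + 20*y - 2)/(y^4 + 8*y^3 + 4*y^2 - 48*y + 36)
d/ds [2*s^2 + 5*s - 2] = 4*s + 5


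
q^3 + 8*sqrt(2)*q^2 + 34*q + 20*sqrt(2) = (q + sqrt(2))*(q + 2*sqrt(2))*(q + 5*sqrt(2))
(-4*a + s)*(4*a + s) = -16*a^2 + s^2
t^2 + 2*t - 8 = (t - 2)*(t + 4)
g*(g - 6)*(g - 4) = g^3 - 10*g^2 + 24*g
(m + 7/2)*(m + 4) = m^2 + 15*m/2 + 14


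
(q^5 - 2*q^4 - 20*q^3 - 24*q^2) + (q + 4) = q^5 - 2*q^4 - 20*q^3 - 24*q^2 + q + 4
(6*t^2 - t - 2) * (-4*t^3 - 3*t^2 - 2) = -24*t^5 - 14*t^4 + 11*t^3 - 6*t^2 + 2*t + 4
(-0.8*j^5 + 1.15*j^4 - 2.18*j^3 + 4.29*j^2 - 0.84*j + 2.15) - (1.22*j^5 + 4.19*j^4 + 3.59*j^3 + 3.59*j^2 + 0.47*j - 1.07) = -2.02*j^5 - 3.04*j^4 - 5.77*j^3 + 0.7*j^2 - 1.31*j + 3.22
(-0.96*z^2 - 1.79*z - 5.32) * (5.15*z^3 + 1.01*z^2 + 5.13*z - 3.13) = -4.944*z^5 - 10.1881*z^4 - 34.1307*z^3 - 11.5511*z^2 - 21.6889*z + 16.6516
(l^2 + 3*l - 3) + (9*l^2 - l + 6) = 10*l^2 + 2*l + 3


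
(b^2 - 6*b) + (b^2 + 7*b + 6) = 2*b^2 + b + 6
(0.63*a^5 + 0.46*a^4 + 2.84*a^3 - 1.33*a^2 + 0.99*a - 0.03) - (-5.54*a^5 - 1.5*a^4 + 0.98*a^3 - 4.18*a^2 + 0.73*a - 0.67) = 6.17*a^5 + 1.96*a^4 + 1.86*a^3 + 2.85*a^2 + 0.26*a + 0.64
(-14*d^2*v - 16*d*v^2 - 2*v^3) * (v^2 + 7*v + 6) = -14*d^2*v^3 - 98*d^2*v^2 - 84*d^2*v - 16*d*v^4 - 112*d*v^3 - 96*d*v^2 - 2*v^5 - 14*v^4 - 12*v^3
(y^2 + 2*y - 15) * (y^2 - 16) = y^4 + 2*y^3 - 31*y^2 - 32*y + 240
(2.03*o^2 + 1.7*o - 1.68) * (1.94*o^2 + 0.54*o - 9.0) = 3.9382*o^4 + 4.3942*o^3 - 20.6112*o^2 - 16.2072*o + 15.12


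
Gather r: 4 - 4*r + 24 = 28 - 4*r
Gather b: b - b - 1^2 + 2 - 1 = 0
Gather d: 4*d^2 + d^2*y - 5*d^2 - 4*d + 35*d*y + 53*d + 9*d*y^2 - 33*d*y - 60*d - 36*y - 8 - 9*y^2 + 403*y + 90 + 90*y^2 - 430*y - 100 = d^2*(y - 1) + d*(9*y^2 + 2*y - 11) + 81*y^2 - 63*y - 18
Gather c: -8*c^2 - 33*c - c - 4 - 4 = -8*c^2 - 34*c - 8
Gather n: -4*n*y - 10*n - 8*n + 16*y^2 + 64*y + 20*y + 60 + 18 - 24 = n*(-4*y - 18) + 16*y^2 + 84*y + 54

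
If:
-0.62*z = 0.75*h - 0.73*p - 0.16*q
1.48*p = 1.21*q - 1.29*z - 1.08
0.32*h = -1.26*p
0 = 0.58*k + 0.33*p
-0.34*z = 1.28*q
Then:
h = 0.41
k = 0.06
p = -0.10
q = 0.15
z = -0.58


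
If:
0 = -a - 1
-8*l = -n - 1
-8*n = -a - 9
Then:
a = -1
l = 1/4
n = 1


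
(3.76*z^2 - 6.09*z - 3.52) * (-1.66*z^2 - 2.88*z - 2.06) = -6.2416*z^4 - 0.7194*z^3 + 15.6368*z^2 + 22.683*z + 7.2512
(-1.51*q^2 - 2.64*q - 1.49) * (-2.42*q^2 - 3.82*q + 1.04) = 3.6542*q^4 + 12.157*q^3 + 12.1202*q^2 + 2.9462*q - 1.5496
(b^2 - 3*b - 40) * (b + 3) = b^3 - 49*b - 120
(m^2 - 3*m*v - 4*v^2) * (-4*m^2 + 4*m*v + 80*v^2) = -4*m^4 + 16*m^3*v + 84*m^2*v^2 - 256*m*v^3 - 320*v^4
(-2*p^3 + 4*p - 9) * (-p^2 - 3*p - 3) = 2*p^5 + 6*p^4 + 2*p^3 - 3*p^2 + 15*p + 27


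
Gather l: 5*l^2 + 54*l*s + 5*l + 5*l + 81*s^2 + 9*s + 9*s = 5*l^2 + l*(54*s + 10) + 81*s^2 + 18*s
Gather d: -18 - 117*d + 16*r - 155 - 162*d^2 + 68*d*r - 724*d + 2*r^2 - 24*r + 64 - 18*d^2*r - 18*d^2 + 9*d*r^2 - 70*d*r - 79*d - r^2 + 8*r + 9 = d^2*(-18*r - 180) + d*(9*r^2 - 2*r - 920) + r^2 - 100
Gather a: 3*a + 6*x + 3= 3*a + 6*x + 3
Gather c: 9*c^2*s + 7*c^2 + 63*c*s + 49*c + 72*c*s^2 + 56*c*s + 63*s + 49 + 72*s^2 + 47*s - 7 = c^2*(9*s + 7) + c*(72*s^2 + 119*s + 49) + 72*s^2 + 110*s + 42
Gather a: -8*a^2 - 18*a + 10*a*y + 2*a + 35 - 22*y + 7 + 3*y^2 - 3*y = -8*a^2 + a*(10*y - 16) + 3*y^2 - 25*y + 42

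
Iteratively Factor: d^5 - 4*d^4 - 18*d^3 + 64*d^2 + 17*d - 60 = (d - 1)*(d^4 - 3*d^3 - 21*d^2 + 43*d + 60) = (d - 1)*(d + 4)*(d^3 - 7*d^2 + 7*d + 15) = (d - 3)*(d - 1)*(d + 4)*(d^2 - 4*d - 5) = (d - 3)*(d - 1)*(d + 1)*(d + 4)*(d - 5)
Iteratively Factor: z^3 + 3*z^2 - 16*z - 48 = (z + 4)*(z^2 - z - 12) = (z - 4)*(z + 4)*(z + 3)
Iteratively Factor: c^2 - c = (c)*(c - 1)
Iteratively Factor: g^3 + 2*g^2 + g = (g)*(g^2 + 2*g + 1) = g*(g + 1)*(g + 1)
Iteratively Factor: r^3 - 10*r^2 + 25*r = (r)*(r^2 - 10*r + 25) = r*(r - 5)*(r - 5)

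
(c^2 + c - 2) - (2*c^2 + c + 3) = -c^2 - 5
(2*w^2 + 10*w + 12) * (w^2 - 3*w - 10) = 2*w^4 + 4*w^3 - 38*w^2 - 136*w - 120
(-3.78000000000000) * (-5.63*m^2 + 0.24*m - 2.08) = 21.2814*m^2 - 0.9072*m + 7.8624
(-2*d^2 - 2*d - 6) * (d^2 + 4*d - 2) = -2*d^4 - 10*d^3 - 10*d^2 - 20*d + 12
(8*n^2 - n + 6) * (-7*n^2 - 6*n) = -56*n^4 - 41*n^3 - 36*n^2 - 36*n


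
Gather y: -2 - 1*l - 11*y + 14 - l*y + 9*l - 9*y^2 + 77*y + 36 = 8*l - 9*y^2 + y*(66 - l) + 48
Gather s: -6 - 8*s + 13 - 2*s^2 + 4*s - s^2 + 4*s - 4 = 3 - 3*s^2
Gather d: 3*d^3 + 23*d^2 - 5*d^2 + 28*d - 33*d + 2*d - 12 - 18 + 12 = 3*d^3 + 18*d^2 - 3*d - 18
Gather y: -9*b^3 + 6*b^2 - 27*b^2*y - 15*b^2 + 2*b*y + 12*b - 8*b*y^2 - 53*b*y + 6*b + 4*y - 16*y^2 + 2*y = -9*b^3 - 9*b^2 + 18*b + y^2*(-8*b - 16) + y*(-27*b^2 - 51*b + 6)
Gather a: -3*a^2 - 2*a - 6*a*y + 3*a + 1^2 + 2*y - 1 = -3*a^2 + a*(1 - 6*y) + 2*y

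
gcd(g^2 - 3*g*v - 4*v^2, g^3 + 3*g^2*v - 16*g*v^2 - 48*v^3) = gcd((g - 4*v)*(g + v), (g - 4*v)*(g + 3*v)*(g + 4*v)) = -g + 4*v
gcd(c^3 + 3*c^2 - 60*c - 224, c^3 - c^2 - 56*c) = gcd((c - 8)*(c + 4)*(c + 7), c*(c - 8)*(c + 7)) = c^2 - c - 56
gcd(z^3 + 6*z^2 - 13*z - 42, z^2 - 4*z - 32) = 1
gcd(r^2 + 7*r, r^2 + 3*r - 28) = r + 7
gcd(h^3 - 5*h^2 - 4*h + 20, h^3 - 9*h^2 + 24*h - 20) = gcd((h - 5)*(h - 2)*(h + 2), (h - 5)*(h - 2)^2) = h^2 - 7*h + 10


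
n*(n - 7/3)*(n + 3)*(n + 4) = n^4 + 14*n^3/3 - 13*n^2/3 - 28*n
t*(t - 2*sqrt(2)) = t^2 - 2*sqrt(2)*t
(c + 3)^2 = c^2 + 6*c + 9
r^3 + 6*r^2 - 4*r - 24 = (r - 2)*(r + 2)*(r + 6)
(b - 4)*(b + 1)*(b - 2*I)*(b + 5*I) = b^4 - 3*b^3 + 3*I*b^3 + 6*b^2 - 9*I*b^2 - 30*b - 12*I*b - 40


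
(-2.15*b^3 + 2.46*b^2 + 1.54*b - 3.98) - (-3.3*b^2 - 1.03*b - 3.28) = -2.15*b^3 + 5.76*b^2 + 2.57*b - 0.7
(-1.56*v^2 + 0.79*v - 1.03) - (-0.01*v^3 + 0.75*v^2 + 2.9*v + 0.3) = 0.01*v^3 - 2.31*v^2 - 2.11*v - 1.33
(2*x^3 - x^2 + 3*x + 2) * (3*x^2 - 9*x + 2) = 6*x^5 - 21*x^4 + 22*x^3 - 23*x^2 - 12*x + 4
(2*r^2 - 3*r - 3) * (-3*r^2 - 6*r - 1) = -6*r^4 - 3*r^3 + 25*r^2 + 21*r + 3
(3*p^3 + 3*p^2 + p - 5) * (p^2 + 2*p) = 3*p^5 + 9*p^4 + 7*p^3 - 3*p^2 - 10*p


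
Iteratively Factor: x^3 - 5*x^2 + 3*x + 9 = (x + 1)*(x^2 - 6*x + 9) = (x - 3)*(x + 1)*(x - 3)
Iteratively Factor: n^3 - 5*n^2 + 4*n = (n)*(n^2 - 5*n + 4) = n*(n - 1)*(n - 4)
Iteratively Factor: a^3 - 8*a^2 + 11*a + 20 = (a - 4)*(a^2 - 4*a - 5) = (a - 5)*(a - 4)*(a + 1)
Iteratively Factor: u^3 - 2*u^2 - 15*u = (u + 3)*(u^2 - 5*u) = u*(u + 3)*(u - 5)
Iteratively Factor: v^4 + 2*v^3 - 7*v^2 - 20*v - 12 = (v + 1)*(v^3 + v^2 - 8*v - 12) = (v - 3)*(v + 1)*(v^2 + 4*v + 4) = (v - 3)*(v + 1)*(v + 2)*(v + 2)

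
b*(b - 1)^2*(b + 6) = b^4 + 4*b^3 - 11*b^2 + 6*b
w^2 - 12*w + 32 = (w - 8)*(w - 4)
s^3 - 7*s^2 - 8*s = s*(s - 8)*(s + 1)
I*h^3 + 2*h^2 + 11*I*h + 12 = (h - 4*I)*(h + 3*I)*(I*h + 1)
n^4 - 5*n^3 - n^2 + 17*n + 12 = (n - 4)*(n - 3)*(n + 1)^2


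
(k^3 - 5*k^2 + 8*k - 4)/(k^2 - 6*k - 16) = (-k^3 + 5*k^2 - 8*k + 4)/(-k^2 + 6*k + 16)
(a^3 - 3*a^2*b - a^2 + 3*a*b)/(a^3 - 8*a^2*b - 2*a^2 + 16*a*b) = (a^2 - 3*a*b - a + 3*b)/(a^2 - 8*a*b - 2*a + 16*b)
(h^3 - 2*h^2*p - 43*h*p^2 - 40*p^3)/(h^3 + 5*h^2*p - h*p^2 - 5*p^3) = (-h + 8*p)/(-h + p)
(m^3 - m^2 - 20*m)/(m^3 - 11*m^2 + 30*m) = (m + 4)/(m - 6)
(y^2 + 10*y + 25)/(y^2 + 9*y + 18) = (y^2 + 10*y + 25)/(y^2 + 9*y + 18)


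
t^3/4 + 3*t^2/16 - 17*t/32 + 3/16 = (t/4 + 1/2)*(t - 3/4)*(t - 1/2)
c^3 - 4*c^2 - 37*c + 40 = (c - 8)*(c - 1)*(c + 5)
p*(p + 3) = p^2 + 3*p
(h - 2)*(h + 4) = h^2 + 2*h - 8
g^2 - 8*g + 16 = (g - 4)^2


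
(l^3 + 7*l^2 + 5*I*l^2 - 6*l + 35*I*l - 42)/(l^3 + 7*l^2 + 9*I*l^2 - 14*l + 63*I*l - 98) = (l + 3*I)/(l + 7*I)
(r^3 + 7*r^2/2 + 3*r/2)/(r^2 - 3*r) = (2*r^2 + 7*r + 3)/(2*(r - 3))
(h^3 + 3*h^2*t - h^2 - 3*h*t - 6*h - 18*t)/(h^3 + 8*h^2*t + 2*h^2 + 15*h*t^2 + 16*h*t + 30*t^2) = (h - 3)/(h + 5*t)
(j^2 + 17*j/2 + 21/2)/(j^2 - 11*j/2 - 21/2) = (j + 7)/(j - 7)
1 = 1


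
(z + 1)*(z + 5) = z^2 + 6*z + 5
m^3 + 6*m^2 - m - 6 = (m - 1)*(m + 1)*(m + 6)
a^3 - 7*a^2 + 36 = (a - 6)*(a - 3)*(a + 2)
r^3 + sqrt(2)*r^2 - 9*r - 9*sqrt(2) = (r - 3)*(r + 3)*(r + sqrt(2))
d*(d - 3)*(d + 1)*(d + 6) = d^4 + 4*d^3 - 15*d^2 - 18*d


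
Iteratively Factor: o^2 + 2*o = (o)*(o + 2)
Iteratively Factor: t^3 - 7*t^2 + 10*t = (t - 2)*(t^2 - 5*t) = t*(t - 2)*(t - 5)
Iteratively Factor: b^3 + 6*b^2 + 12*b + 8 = (b + 2)*(b^2 + 4*b + 4) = (b + 2)^2*(b + 2)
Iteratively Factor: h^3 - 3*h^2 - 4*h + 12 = (h - 2)*(h^2 - h - 6) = (h - 2)*(h + 2)*(h - 3)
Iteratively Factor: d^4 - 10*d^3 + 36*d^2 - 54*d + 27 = (d - 3)*(d^3 - 7*d^2 + 15*d - 9) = (d - 3)*(d - 1)*(d^2 - 6*d + 9) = (d - 3)^2*(d - 1)*(d - 3)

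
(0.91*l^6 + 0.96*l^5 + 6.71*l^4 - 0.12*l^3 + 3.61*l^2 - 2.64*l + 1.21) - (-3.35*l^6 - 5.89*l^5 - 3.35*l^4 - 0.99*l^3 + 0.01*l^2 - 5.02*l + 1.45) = 4.26*l^6 + 6.85*l^5 + 10.06*l^4 + 0.87*l^3 + 3.6*l^2 + 2.38*l - 0.24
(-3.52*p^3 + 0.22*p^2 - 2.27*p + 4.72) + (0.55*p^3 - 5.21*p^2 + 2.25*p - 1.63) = -2.97*p^3 - 4.99*p^2 - 0.02*p + 3.09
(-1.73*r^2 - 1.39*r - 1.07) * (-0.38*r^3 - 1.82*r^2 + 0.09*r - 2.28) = 0.6574*r^5 + 3.6768*r^4 + 2.7807*r^3 + 5.7667*r^2 + 3.0729*r + 2.4396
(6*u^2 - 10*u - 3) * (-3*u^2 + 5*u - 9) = -18*u^4 + 60*u^3 - 95*u^2 + 75*u + 27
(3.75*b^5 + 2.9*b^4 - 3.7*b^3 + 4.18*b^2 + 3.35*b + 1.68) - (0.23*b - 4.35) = 3.75*b^5 + 2.9*b^4 - 3.7*b^3 + 4.18*b^2 + 3.12*b + 6.03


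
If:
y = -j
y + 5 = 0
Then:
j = 5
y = -5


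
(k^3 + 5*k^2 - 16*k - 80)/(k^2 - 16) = k + 5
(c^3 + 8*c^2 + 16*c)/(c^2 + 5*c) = (c^2 + 8*c + 16)/(c + 5)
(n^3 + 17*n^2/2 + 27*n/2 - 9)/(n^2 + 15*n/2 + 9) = (2*n^2 + 5*n - 3)/(2*n + 3)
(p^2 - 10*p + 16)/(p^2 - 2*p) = (p - 8)/p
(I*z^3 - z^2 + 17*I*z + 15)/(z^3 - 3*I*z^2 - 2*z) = (I*z^2 - 2*z + 15*I)/(z*(z - 2*I))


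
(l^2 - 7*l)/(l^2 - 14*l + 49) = l/(l - 7)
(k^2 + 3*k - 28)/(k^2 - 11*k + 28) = (k + 7)/(k - 7)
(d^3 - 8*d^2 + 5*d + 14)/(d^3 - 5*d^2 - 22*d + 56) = (d + 1)/(d + 4)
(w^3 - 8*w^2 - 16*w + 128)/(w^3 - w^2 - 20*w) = (w^2 - 12*w + 32)/(w*(w - 5))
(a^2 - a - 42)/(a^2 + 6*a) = (a - 7)/a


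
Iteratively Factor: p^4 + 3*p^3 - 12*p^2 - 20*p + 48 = (p - 2)*(p^3 + 5*p^2 - 2*p - 24) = (p - 2)*(p + 4)*(p^2 + p - 6) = (p - 2)*(p + 3)*(p + 4)*(p - 2)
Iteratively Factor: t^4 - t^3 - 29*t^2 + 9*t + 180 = (t - 3)*(t^3 + 2*t^2 - 23*t - 60) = (t - 3)*(t + 4)*(t^2 - 2*t - 15) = (t - 5)*(t - 3)*(t + 4)*(t + 3)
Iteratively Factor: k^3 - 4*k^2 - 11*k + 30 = (k - 5)*(k^2 + k - 6) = (k - 5)*(k - 2)*(k + 3)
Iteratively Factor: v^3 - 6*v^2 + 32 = (v - 4)*(v^2 - 2*v - 8) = (v - 4)*(v + 2)*(v - 4)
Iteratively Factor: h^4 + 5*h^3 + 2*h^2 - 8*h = (h)*(h^3 + 5*h^2 + 2*h - 8) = h*(h + 2)*(h^2 + 3*h - 4) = h*(h + 2)*(h + 4)*(h - 1)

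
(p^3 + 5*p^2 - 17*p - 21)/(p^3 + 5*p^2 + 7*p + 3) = (p^2 + 4*p - 21)/(p^2 + 4*p + 3)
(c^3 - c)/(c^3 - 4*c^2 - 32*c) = (1 - c^2)/(-c^2 + 4*c + 32)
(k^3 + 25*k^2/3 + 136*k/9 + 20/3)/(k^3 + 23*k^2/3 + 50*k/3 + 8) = (k^2 + 23*k/3 + 10)/(k^2 + 7*k + 12)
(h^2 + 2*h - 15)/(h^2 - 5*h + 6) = (h + 5)/(h - 2)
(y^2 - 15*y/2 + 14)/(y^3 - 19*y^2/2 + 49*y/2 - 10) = (2*y - 7)/(2*y^2 - 11*y + 5)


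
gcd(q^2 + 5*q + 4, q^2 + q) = q + 1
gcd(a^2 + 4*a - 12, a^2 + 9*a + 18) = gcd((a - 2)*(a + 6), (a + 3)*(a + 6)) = a + 6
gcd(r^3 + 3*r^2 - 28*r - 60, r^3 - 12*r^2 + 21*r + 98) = r + 2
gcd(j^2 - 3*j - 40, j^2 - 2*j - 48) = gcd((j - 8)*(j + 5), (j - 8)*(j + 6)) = j - 8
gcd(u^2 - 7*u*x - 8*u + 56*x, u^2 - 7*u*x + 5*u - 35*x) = -u + 7*x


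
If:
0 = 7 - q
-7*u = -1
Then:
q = 7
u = 1/7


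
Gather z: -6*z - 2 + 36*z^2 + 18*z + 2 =36*z^2 + 12*z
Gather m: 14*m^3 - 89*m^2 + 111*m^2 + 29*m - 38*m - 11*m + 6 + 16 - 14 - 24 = 14*m^3 + 22*m^2 - 20*m - 16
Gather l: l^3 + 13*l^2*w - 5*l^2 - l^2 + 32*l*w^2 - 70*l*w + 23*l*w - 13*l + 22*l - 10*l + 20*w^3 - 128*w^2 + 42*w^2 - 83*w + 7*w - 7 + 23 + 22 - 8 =l^3 + l^2*(13*w - 6) + l*(32*w^2 - 47*w - 1) + 20*w^3 - 86*w^2 - 76*w + 30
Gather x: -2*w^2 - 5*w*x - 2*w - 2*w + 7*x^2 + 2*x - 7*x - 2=-2*w^2 - 4*w + 7*x^2 + x*(-5*w - 5) - 2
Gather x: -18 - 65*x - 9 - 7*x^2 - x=-7*x^2 - 66*x - 27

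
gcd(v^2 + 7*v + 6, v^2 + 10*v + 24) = v + 6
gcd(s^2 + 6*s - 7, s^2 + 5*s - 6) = s - 1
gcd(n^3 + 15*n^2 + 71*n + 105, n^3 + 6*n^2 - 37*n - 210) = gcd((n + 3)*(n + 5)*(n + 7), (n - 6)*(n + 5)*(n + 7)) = n^2 + 12*n + 35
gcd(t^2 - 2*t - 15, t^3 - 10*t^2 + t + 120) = t^2 - 2*t - 15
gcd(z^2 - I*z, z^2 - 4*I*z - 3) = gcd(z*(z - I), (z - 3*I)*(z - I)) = z - I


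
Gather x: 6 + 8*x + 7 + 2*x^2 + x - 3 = 2*x^2 + 9*x + 10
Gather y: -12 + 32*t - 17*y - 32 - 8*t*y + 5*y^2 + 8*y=32*t + 5*y^2 + y*(-8*t - 9) - 44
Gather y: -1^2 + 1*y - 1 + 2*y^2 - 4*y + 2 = 2*y^2 - 3*y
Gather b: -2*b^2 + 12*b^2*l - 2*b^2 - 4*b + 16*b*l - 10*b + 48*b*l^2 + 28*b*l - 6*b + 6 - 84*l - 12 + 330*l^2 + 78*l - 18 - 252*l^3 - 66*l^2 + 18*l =b^2*(12*l - 4) + b*(48*l^2 + 44*l - 20) - 252*l^3 + 264*l^2 + 12*l - 24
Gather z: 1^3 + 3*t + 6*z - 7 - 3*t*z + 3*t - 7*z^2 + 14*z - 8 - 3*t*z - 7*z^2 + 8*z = 6*t - 14*z^2 + z*(28 - 6*t) - 14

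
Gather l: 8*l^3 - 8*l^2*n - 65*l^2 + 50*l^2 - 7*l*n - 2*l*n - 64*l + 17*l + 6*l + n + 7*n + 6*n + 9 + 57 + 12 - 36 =8*l^3 + l^2*(-8*n - 15) + l*(-9*n - 41) + 14*n + 42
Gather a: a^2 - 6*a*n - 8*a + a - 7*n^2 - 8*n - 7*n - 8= a^2 + a*(-6*n - 7) - 7*n^2 - 15*n - 8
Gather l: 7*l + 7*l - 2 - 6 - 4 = 14*l - 12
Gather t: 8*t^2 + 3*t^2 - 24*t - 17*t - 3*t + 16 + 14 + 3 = 11*t^2 - 44*t + 33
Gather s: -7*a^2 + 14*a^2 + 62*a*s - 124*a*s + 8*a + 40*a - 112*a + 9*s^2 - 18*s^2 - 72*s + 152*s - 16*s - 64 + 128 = 7*a^2 - 64*a - 9*s^2 + s*(64 - 62*a) + 64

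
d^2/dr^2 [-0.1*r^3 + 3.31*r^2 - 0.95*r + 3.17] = 6.62 - 0.6*r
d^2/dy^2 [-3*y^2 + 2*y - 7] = -6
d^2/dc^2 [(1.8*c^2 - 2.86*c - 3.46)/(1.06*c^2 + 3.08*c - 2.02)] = (-18.180272*c^3 - 0.200975999999997*c^2 - 104.52024*c - 101.361104)/(1.191016*c^6 + 10.382064*c^5 + 23.357736*c^4 - 10.351264*c^3 - 44.511912*c^2 + 37.702896*c - 8.242408)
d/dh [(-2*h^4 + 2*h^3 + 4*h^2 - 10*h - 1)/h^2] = -4*h + 2 + 10/h^2 + 2/h^3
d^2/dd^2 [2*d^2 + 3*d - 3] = 4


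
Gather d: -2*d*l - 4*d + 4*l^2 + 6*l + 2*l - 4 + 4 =d*(-2*l - 4) + 4*l^2 + 8*l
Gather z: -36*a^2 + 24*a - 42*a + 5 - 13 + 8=-36*a^2 - 18*a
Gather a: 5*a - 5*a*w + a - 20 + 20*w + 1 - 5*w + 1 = a*(6 - 5*w) + 15*w - 18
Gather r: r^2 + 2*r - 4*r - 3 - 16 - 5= r^2 - 2*r - 24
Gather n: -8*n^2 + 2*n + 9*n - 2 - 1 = -8*n^2 + 11*n - 3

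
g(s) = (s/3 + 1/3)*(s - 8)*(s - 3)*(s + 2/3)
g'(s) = (s/3 + 1/3)*(s - 8)*(s - 3) + (s/3 + 1/3)*(s - 8)*(s + 2/3) + (s/3 + 1/3)*(s - 3)*(s + 2/3) + (s - 8)*(s - 3)*(s + 2/3)/3 = 4*s^3/3 - 28*s^2/3 + 38*s/9 + 98/9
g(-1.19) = 1.28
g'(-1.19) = -9.60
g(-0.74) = -0.21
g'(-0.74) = 2.11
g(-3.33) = 148.35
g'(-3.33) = -155.90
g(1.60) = 17.60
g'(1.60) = -0.79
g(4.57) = -52.36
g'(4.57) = -37.48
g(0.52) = 11.15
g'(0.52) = 10.75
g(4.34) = -43.71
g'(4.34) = -37.59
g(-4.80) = 522.72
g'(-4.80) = -371.87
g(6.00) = -93.33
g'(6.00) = -11.78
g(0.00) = 5.33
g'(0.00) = 10.89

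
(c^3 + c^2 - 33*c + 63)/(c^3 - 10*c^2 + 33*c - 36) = (c + 7)/(c - 4)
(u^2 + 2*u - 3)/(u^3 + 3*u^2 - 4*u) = (u + 3)/(u*(u + 4))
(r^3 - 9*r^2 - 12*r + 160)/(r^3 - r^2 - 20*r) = (r - 8)/r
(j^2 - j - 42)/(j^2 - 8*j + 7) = (j + 6)/(j - 1)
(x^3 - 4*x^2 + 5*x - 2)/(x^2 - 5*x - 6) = (-x^3 + 4*x^2 - 5*x + 2)/(-x^2 + 5*x + 6)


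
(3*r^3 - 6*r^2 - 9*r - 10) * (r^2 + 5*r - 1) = 3*r^5 + 9*r^4 - 42*r^3 - 49*r^2 - 41*r + 10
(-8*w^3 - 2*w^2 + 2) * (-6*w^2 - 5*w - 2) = 48*w^5 + 52*w^4 + 26*w^3 - 8*w^2 - 10*w - 4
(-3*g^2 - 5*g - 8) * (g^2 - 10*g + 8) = -3*g^4 + 25*g^3 + 18*g^2 + 40*g - 64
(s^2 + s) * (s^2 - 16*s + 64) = s^4 - 15*s^3 + 48*s^2 + 64*s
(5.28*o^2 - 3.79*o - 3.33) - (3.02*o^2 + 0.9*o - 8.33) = 2.26*o^2 - 4.69*o + 5.0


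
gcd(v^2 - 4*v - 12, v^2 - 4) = v + 2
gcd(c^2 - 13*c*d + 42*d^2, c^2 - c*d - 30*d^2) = c - 6*d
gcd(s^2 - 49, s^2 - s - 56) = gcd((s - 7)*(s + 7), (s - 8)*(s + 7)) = s + 7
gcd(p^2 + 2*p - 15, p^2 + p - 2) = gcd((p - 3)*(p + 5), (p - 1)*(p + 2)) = 1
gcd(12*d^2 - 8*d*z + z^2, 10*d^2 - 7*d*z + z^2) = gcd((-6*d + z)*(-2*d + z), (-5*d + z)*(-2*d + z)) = -2*d + z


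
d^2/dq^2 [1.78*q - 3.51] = 0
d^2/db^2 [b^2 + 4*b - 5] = 2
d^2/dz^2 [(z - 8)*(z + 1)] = 2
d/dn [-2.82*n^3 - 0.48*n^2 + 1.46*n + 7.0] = -8.46*n^2 - 0.96*n + 1.46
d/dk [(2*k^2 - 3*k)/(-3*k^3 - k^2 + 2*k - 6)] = (6*k^4 - 18*k^3 + k^2 - 24*k + 18)/(9*k^6 + 6*k^5 - 11*k^4 + 32*k^3 + 16*k^2 - 24*k + 36)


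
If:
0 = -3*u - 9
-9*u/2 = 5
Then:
No Solution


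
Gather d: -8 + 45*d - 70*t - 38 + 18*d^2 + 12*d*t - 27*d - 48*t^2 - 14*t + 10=18*d^2 + d*(12*t + 18) - 48*t^2 - 84*t - 36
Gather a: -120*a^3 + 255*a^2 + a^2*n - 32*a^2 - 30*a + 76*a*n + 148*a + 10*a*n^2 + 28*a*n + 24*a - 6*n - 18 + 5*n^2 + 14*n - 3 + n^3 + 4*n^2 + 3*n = -120*a^3 + a^2*(n + 223) + a*(10*n^2 + 104*n + 142) + n^3 + 9*n^2 + 11*n - 21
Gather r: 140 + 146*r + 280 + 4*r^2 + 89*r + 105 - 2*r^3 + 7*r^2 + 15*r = -2*r^3 + 11*r^2 + 250*r + 525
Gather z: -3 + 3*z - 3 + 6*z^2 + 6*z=6*z^2 + 9*z - 6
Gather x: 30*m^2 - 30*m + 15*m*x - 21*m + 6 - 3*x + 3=30*m^2 - 51*m + x*(15*m - 3) + 9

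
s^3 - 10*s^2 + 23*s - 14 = (s - 7)*(s - 2)*(s - 1)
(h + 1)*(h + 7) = h^2 + 8*h + 7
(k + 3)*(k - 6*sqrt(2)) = k^2 - 6*sqrt(2)*k + 3*k - 18*sqrt(2)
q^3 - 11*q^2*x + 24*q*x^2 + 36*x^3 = (q - 6*x)^2*(q + x)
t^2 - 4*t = t*(t - 4)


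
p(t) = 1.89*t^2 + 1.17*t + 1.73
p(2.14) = 12.89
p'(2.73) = 11.49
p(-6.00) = 62.75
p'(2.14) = 9.26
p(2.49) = 16.36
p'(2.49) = 10.58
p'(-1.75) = -5.44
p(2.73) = 19.01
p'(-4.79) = -16.94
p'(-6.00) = -21.51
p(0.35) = 2.37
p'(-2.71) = -9.07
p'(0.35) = 2.49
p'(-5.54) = -19.77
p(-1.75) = 5.47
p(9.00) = 165.35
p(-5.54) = 53.26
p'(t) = 3.78*t + 1.17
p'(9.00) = 35.19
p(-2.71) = 12.44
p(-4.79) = 39.49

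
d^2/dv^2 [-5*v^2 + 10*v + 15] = -10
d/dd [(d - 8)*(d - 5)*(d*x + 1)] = 3*d^2*x - 26*d*x + 2*d + 40*x - 13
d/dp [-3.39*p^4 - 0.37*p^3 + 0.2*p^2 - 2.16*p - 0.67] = -13.56*p^3 - 1.11*p^2 + 0.4*p - 2.16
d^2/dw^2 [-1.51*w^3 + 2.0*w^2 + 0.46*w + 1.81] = 4.0 - 9.06*w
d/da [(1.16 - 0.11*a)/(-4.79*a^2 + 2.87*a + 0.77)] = (-0.5269*a^2 + 11.1128*a - 3.4139)/(22.9441*a^4 - 27.4946*a^3 + 0.860300000000001*a^2 + 4.4198*a + 0.5929)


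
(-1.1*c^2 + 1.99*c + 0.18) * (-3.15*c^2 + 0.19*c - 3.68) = 3.465*c^4 - 6.4775*c^3 + 3.8591*c^2 - 7.289*c - 0.6624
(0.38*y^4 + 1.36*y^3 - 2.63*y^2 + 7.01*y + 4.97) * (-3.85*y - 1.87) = -1.463*y^5 - 5.9466*y^4 + 7.5823*y^3 - 22.0704*y^2 - 32.2432*y - 9.2939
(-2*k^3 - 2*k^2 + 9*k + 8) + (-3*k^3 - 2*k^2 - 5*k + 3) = -5*k^3 - 4*k^2 + 4*k + 11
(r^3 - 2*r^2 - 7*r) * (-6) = -6*r^3 + 12*r^2 + 42*r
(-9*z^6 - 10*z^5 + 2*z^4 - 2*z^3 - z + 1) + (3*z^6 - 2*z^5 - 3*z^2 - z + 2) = -6*z^6 - 12*z^5 + 2*z^4 - 2*z^3 - 3*z^2 - 2*z + 3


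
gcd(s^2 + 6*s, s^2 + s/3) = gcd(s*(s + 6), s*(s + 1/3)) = s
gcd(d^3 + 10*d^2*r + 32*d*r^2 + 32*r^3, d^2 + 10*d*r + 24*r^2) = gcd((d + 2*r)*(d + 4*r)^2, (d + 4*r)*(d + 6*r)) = d + 4*r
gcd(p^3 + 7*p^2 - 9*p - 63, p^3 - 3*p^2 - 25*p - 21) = p + 3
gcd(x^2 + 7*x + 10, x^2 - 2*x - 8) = x + 2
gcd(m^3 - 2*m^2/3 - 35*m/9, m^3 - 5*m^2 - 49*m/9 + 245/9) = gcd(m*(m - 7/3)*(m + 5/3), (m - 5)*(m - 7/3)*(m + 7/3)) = m - 7/3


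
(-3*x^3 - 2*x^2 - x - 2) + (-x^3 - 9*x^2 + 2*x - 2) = -4*x^3 - 11*x^2 + x - 4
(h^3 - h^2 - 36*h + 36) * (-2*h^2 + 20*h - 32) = -2*h^5 + 22*h^4 + 20*h^3 - 760*h^2 + 1872*h - 1152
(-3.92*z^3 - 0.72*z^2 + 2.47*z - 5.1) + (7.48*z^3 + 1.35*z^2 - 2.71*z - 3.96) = 3.56*z^3 + 0.63*z^2 - 0.24*z - 9.06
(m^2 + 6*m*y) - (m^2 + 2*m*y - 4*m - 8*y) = 4*m*y + 4*m + 8*y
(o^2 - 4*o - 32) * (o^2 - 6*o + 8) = o^4 - 10*o^3 + 160*o - 256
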